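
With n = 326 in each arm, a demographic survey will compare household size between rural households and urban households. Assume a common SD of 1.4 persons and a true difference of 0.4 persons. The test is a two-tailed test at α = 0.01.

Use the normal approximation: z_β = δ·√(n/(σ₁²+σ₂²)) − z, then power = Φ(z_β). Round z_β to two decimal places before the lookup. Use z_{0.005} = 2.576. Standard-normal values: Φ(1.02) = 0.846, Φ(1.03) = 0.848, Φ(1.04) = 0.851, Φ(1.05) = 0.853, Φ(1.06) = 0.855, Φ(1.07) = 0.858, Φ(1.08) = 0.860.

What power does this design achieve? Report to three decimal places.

Power ≈ 0.858

z_β = δ·√(n/(σ₁²+σ₂²)) − z_{α/2}
    = 0.4 · √(326/3.92) − 2.576
    = 0.4 · 9.11939 − 2.576
    = 3.6478 − 2.576 = 1.0718 → 1.07
Power = Φ(1.07) = 0.858.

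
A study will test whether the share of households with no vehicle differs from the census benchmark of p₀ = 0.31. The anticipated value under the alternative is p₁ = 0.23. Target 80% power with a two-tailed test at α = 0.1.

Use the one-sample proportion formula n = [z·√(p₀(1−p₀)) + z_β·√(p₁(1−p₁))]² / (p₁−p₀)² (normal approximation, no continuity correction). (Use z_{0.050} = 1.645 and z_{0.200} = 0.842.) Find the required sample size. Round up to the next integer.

n = [z_{α/2}·√(p₀q₀) + z_β·√(p₁q₁)]² / (p₁ − p₀)²
  = [1.645·√(0.31·0.69) + 0.842·√(0.23·0.77)]² / (-0.08)²
  = [1.645·0.4625 + 0.842·0.4208]² / 0.0064
  = [1.1151]² / 0.0064
  = 194.30
Round up → n = 195.

n = 195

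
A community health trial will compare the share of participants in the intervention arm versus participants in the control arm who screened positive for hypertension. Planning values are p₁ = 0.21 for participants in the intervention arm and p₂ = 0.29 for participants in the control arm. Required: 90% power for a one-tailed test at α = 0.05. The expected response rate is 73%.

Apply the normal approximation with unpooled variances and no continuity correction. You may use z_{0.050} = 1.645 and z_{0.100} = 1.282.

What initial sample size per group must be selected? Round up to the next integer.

n = 682 per group

n = (z_α + z_β)² · [p₁(1−p₁) + p₂(1−p₂)] / (p₁ − p₂)²
  = (1.645 + 1.282)² · (0.21·0.79 + 0.29·0.71) / (-0.08)²
  = (2.927)² · (0.1659 + 0.2059) / 0.0064
  = 8.5673 · 0.3718 / 0.0064
  = 497.71
Adjust for 73% response: 497.71 / 0.73 = 681.79.
Round up → n = 682 per group.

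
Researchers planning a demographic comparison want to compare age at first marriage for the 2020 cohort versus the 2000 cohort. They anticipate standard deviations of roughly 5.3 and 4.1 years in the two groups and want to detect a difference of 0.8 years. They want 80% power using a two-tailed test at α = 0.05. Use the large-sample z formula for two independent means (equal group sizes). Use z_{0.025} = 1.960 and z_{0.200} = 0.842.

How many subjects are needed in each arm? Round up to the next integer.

n = (z_{α/2} + z_β)² · (σ₁² + σ₂²) / δ²
  = (1.960 + 0.842)² · (5.3² + 4.1² = 44.9) / 0.8²
  = 7.8512 · 44.9 / 0.64
  = 550.81
Round up → n = 551 per group.

n = 551 per group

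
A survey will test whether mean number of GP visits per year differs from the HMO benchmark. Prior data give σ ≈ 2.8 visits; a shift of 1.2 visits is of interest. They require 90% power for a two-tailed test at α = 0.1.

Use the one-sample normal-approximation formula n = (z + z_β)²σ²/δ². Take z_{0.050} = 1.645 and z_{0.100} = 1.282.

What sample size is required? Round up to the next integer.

n = 47

n = (z_{α/2} + z_β)² · σ² / δ²
  = (1.645 + 1.282)² · 2.8² / 1.2²
  = 8.5673 · 7.84 / 1.44
  = 46.64
Round up → n = 47.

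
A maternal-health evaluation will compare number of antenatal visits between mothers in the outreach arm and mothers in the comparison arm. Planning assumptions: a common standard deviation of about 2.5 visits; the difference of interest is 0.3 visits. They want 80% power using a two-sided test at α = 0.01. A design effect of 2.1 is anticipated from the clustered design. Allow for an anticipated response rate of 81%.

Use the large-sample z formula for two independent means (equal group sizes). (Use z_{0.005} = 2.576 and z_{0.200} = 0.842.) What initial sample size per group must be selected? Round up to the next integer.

n = 4207 per group

n = (z_{α/2} + z_β)² · (σ₁² + σ₂²) / δ²
  = (2.576 + 0.842)² · (2·2.5² = 12.5) / 0.3²
  = 11.6827 · 12.5 / 0.09
  = 1622.60
Design effect: 2.1 × 1622.60 = 3407.46.
Adjust for 81% response: 3407.46 / 0.81 = 4206.74.
Round up → n = 4207 per group.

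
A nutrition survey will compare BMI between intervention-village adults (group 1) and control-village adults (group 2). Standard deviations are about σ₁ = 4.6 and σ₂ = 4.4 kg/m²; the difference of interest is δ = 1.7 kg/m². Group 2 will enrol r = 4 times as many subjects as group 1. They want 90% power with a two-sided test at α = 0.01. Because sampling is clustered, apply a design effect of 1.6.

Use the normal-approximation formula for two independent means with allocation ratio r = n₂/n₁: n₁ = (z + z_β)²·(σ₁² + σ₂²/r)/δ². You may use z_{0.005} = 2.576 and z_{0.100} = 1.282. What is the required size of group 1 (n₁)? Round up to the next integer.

n₁ = (z_{α/2} + z_β)² · (σ₁² + σ₂²/r) / δ²
   = (2.576 + 1.282)² · (4.6² + 4.4²/4) / 1.7²
   = 14.8842 · (21.16 + 4.84) / 2.89
   = 14.8842 · 26 / 2.89
   = 133.91
Design effect: 1.6 × 133.91 = 214.25.
Round up → n₁ = 215; n₂ = r·n₁ = 4 × 215 = 860.

n₁ = 215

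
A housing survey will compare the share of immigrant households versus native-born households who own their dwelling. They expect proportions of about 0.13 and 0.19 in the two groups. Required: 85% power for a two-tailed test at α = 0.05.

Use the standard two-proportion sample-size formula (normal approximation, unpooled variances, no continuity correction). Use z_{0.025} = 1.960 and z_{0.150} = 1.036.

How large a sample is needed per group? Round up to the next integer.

n = (z_{α/2} + z_β)² · [p₁(1−p₁) + p₂(1−p₂)] / (p₁ − p₂)²
  = (1.960 + 1.036)² · (0.13·0.87 + 0.19·0.81) / (-0.06)²
  = (2.996)² · (0.1131 + 0.1539) / 0.0036
  = 8.9760 · 0.2670 / 0.0036
  = 665.72
Round up → n = 666 per group.

n = 666 per group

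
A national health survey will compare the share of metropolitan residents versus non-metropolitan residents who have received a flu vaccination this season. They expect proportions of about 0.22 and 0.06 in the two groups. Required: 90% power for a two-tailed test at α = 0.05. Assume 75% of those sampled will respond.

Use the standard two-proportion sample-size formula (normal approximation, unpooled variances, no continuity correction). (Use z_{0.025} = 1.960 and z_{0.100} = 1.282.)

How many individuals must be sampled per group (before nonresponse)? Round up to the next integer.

n = 125 per group

n = (z_{α/2} + z_β)² · [p₁(1−p₁) + p₂(1−p₂)] / (p₁ − p₂)²
  = (1.960 + 1.282)² · (0.22·0.78 + 0.06·0.94) / (0.16)²
  = (3.242)² · (0.1716 + 0.0564) / 0.0256
  = 10.5106 · 0.2280 / 0.0256
  = 93.61
Adjust for 75% response: 93.61 / 0.75 = 124.81.
Round up → n = 125 per group.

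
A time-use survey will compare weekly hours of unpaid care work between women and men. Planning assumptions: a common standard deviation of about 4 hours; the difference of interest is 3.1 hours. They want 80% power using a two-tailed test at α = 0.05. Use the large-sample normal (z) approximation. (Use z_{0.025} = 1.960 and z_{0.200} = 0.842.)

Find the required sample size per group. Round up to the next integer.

n = (z_{α/2} + z_β)² · (σ₁² + σ₂²) / δ²
  = (1.960 + 0.842)² · (2·4² = 32) / 3.1²
  = 7.8512 · 32 / 9.61
  = 26.14
Round up → n = 27 per group.

n = 27 per group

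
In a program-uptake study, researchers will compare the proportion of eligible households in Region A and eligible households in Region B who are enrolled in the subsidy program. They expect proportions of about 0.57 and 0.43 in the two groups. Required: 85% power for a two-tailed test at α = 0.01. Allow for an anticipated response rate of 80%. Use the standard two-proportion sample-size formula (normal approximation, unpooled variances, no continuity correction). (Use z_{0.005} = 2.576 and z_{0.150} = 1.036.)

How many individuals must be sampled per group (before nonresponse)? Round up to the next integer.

n = (z_{α/2} + z_β)² · [p₁(1−p₁) + p₂(1−p₂)] / (p₁ − p₂)²
  = (2.576 + 1.036)² · (0.57·0.43 + 0.43·0.57) / (0.14)²
  = (3.612)² · (0.2451 + 0.2451) / 0.0196
  = 13.0465 · 0.4902 / 0.0196
  = 326.30
Adjust for 80% response: 326.30 / 0.80 = 407.87.
Round up → n = 408 per group.

n = 408 per group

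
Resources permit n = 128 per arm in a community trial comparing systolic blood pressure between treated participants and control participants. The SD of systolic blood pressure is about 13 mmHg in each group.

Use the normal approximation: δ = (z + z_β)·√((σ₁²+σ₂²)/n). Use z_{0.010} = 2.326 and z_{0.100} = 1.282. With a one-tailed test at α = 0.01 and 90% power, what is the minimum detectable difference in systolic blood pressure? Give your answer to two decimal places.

Minimum detectable difference ≈ 5.86 mmHg

δ = (z_α + z_β) · √((σ₁²+σ₂²)/n)
  = (2.326 + 1.282) · √(338/128)
  = 3.608 · √2.6406
  = 3.608 · 1.6250
  = 5.8630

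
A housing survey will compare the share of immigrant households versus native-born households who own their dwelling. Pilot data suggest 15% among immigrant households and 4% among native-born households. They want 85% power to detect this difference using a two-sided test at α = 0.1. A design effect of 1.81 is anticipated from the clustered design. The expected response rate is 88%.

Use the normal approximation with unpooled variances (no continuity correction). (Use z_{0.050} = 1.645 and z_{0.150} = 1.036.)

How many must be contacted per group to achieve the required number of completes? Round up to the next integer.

n = (z_{α/2} + z_β)² · [p₁(1−p₁) + p₂(1−p₂)] / (p₁ − p₂)²
  = (1.645 + 1.036)² · (0.15·0.85 + 0.04·0.96) / (0.11)²
  = (2.681)² · (0.1275 + 0.0384) / 0.0121
  = 7.1878 · 0.1659 / 0.0121
  = 98.55
Design effect: 1.81 × 98.55 = 178.37.
Adjust for 88% response: 178.37 / 0.88 = 202.70.
Round up → n = 203 per group.

n = 203 per group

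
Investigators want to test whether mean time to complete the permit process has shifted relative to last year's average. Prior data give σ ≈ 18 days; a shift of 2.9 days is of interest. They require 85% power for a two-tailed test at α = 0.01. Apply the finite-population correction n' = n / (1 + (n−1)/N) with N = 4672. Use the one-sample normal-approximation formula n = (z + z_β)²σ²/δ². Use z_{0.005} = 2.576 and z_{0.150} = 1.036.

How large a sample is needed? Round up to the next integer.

n = 454

n = (z_{α/2} + z_β)² · σ² / δ²
  = (2.576 + 1.036)² · 18² / 2.9²
  = 13.0465 · 324 / 8.41
  = 502.63
Finite-population correction (N = 4672): 502.63 / (1 + (502.63 − 1)/4672) = 453.89.
Round up → n = 454.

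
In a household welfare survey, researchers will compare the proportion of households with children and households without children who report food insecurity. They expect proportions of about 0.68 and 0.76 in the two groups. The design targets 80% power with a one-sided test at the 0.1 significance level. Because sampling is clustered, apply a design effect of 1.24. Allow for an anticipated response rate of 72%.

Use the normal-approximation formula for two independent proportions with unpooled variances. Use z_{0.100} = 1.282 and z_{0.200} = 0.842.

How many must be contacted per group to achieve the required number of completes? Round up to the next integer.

n = 486 per group

n = (z_α + z_β)² · [p₁(1−p₁) + p₂(1−p₂)] / (p₁ − p₂)²
  = (1.282 + 0.842)² · (0.68·0.32 + 0.76·0.24) / (-0.08)²
  = (2.124)² · (0.2176 + 0.1824) / 0.0064
  = 4.5114 · 0.4000 / 0.0064
  = 281.96
Design effect: 1.24 × 281.96 = 349.63.
Adjust for 72% response: 349.63 / 0.72 = 485.60.
Round up → n = 486 per group.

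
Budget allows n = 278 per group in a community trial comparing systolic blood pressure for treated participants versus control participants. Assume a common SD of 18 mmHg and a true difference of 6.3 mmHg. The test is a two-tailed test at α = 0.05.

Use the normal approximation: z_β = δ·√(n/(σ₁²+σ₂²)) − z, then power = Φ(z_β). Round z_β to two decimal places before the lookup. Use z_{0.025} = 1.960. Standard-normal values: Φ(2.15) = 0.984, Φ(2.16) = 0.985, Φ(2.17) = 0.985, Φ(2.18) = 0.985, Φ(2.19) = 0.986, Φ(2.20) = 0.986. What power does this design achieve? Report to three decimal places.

z_β = δ·√(n/(σ₁²+σ₂²)) − z_{α/2}
    = 6.3 · √(278/648) − 1.960
    = 6.3 · 0.65499 − 1.960
    = 4.1264 − 1.960 = 2.1664 → 2.17
Power = Φ(2.17) = 0.985.

Power ≈ 0.985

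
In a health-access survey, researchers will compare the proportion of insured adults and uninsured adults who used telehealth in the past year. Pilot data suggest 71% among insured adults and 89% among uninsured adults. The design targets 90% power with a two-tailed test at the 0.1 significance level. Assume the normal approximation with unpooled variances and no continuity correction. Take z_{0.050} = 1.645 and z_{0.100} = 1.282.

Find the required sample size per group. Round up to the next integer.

n = 81 per group

n = (z_{α/2} + z_β)² · [p₁(1−p₁) + p₂(1−p₂)] / (p₁ − p₂)²
  = (1.645 + 1.282)² · (0.71·0.29 + 0.89·0.11) / (-0.18)²
  = (2.927)² · (0.2059 + 0.0979) / 0.0324
  = 8.5673 · 0.3038 / 0.0324
  = 80.33
Round up → n = 81 per group.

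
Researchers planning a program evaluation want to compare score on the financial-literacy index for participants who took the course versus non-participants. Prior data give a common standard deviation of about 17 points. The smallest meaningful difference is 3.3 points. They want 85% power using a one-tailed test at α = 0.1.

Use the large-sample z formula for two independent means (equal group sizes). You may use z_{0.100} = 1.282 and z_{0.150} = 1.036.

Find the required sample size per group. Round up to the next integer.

n = 286 per group

n = (z_α + z_β)² · (σ₁² + σ₂²) / δ²
  = (1.282 + 1.036)² · (2·17² = 578) / 3.3²
  = 5.3731 · 578 / 10.89
  = 285.19
Round up → n = 286 per group.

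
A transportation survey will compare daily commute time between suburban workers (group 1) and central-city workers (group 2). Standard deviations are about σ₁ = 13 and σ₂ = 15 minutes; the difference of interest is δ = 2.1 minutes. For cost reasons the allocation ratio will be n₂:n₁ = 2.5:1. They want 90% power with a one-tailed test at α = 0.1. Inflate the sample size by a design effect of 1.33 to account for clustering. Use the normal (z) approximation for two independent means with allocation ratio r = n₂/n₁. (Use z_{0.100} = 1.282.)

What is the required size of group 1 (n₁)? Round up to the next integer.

n₁ = (z_α + z_β)² · (σ₁² + σ₂²/r) / δ²
   = (1.282 + 1.282)² · (13² + 15²/2.5) / 2.1²
   = 6.5741 · (169 + 90) / 4.41
   = 6.5741 · 259 / 4.41
   = 386.10
Design effect: 1.33 × 386.10 = 513.51.
Round up → n₁ = 514; n₂ = r·n₁ = 2.5 × 514 = 1285.

n₁ = 514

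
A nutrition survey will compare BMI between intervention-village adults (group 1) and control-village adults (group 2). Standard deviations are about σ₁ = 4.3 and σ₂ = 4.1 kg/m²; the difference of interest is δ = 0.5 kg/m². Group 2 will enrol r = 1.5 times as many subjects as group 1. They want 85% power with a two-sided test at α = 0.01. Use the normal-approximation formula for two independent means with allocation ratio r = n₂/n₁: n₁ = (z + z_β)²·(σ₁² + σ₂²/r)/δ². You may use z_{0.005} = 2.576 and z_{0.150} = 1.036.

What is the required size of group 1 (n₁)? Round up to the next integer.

n₁ = (z_{α/2} + z_β)² · (σ₁² + σ₂²/r) / δ²
   = (2.576 + 1.036)² · (4.3² + 4.1²/1.5) / 0.5²
   = 13.0465 · (18.49 + 11.2067) / 0.25
   = 13.0465 · 29.6967 / 0.25
   = 1549.76
Round up → n₁ = 1550; n₂ = r·n₁ = 1.5 × 1550 = 2325.

n₁ = 1550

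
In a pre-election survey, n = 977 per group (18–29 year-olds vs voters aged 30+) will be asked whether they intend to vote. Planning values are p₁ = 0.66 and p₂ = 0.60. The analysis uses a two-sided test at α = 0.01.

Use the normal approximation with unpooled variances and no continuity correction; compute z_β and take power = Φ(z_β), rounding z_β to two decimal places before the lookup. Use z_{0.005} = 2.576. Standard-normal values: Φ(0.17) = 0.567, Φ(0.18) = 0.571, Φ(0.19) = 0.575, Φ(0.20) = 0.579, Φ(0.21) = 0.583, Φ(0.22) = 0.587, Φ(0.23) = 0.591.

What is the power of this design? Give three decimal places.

z_β = |p₁−p₂|·√(n/[p₁q₁+p₂q₂]) − z_{α/2}
    = 0.06 · √(977/0.4644) − 2.576
    = 0.06 · 45.8671 − 2.576
    = 2.7520 − 2.576 = 0.1760 → 0.18
Power = Φ(0.18) = 0.571.

Power ≈ 0.571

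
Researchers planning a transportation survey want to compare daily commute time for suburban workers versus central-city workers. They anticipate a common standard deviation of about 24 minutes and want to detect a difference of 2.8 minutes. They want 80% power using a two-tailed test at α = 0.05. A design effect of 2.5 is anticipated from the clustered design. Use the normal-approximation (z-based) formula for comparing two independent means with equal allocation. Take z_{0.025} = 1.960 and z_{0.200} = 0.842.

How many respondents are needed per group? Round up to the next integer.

n = (z_{α/2} + z_β)² · (σ₁² + σ₂²) / δ²
  = (1.960 + 0.842)² · (2·24² = 1152) / 2.8²
  = 7.8512 · 1152 / 7.84
  = 1153.65
Design effect: 2.5 × 1153.65 = 2884.12.
Round up → n = 2885 per group.

n = 2885 per group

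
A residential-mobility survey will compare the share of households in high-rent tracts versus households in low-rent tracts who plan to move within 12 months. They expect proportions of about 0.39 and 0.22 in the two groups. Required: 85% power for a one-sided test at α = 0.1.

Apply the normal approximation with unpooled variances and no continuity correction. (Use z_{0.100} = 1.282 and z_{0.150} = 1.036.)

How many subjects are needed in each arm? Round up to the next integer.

n = (z_α + z_β)² · [p₁(1−p₁) + p₂(1−p₂)] / (p₁ − p₂)²
  = (1.282 + 1.036)² · (0.39·0.61 + 0.22·0.78) / (0.17)²
  = (2.318)² · (0.2379 + 0.1716) / 0.0289
  = 5.3731 · 0.4095 / 0.0289
  = 76.13
Round up → n = 77 per group.

n = 77 per group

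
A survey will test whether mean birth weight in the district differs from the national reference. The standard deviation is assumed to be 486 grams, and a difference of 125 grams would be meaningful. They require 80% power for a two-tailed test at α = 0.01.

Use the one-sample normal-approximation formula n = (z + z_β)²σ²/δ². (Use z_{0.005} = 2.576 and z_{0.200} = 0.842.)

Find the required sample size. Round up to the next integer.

n = (z_{α/2} + z_β)² · σ² / δ²
  = (2.576 + 0.842)² · 486² / 125²
  = 11.6827 · 236196 / 15625
  = 176.60
Round up → n = 177.

n = 177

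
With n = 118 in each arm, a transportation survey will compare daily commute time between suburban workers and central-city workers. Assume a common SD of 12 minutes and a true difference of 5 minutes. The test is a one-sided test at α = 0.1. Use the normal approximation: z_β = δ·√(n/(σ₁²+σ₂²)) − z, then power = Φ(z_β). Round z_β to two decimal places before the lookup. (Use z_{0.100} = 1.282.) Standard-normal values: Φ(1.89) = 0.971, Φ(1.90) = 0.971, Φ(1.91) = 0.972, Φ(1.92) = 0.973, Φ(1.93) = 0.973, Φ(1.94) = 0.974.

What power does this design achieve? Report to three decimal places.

z_β = δ·√(n/(σ₁²+σ₂²)) − z_α
    = 5 · √(118/288) − 1.282
    = 5 · 0.64010 − 1.282
    = 3.2005 − 1.282 = 1.9185 → 1.92
Power = Φ(1.92) = 0.973.

Power ≈ 0.973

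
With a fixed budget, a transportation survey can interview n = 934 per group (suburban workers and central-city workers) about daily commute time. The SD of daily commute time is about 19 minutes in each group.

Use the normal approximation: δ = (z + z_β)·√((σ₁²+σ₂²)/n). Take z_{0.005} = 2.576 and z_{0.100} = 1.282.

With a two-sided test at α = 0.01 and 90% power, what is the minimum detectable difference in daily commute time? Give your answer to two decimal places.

Minimum detectable difference ≈ 3.39 minutes

δ = (z_{α/2} + z_β) · √((σ₁²+σ₂²)/n)
  = (2.576 + 1.282) · √(722/934)
  = 3.858 · √0.77302
  = 3.858 · 0.8792
  = 3.3920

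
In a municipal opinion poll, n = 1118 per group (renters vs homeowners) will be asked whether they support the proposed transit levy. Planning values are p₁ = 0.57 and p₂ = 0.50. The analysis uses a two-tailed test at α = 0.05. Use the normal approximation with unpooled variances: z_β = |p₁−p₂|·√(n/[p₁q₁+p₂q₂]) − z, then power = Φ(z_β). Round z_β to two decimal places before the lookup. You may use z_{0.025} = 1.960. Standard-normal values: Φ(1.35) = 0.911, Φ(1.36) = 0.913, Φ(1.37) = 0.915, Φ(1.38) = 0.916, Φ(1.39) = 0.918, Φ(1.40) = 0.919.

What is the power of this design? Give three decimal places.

z_β = |p₁−p₂|·√(n/[p₁q₁+p₂q₂]) − z_{α/2}
    = 0.07 · √(1118/0.4951) − 1.960
    = 0.07 · 47.5198 − 1.960
    = 3.3264 − 1.960 = 1.3664 → 1.37
Power = Φ(1.37) = 0.915.

Power ≈ 0.915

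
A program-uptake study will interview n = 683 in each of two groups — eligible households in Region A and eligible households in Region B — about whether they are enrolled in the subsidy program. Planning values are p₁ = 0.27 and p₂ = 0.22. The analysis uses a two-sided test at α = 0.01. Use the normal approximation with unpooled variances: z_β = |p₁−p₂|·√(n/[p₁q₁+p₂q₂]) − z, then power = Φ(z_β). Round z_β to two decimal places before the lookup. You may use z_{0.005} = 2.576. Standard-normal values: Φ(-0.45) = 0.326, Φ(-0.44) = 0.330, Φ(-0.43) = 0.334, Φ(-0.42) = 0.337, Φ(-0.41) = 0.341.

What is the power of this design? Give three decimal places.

z_β = |p₁−p₂|·√(n/[p₁q₁+p₂q₂]) − z_{α/2}
    = 0.05 · √(683/0.3687) − 2.576
    = 0.05 · 43.0402 − 2.576
    = 2.1520 − 2.576 = -0.4240 → -0.42
Power = Φ(-0.42) = 0.337.

Power ≈ 0.337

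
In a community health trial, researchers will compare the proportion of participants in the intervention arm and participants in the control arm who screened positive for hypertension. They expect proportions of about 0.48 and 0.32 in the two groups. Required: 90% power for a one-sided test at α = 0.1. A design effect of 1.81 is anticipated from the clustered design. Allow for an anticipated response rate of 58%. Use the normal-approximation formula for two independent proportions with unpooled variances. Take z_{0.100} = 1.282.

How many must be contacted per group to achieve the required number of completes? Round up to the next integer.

n = 375 per group

n = (z_α + z_β)² · [p₁(1−p₁) + p₂(1−p₂)] / (p₁ − p₂)²
  = (1.282 + 1.282)² · (0.48·0.52 + 0.32·0.68) / (0.16)²
  = (2.564)² · (0.2496 + 0.2176) / 0.0256
  = 6.5741 · 0.4672 / 0.0256
  = 119.98
Design effect: 1.81 × 119.98 = 217.16.
Adjust for 58% response: 217.16 / 0.58 = 374.41.
Round up → n = 375 per group.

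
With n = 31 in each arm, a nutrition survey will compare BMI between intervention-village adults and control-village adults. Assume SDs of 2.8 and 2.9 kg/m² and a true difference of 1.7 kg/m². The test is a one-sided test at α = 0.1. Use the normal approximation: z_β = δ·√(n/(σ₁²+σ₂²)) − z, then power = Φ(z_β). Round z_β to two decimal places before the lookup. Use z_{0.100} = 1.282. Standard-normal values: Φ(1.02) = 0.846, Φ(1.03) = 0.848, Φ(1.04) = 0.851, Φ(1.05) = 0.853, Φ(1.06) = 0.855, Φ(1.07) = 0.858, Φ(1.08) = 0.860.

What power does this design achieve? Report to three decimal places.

Power ≈ 0.858

z_β = δ·√(n/(σ₁²+σ₂²)) − z_α
    = 1.7 · √(31/16.25) − 1.282
    = 1.7 · 1.38119 − 1.282
    = 2.3480 − 1.282 = 1.0660 → 1.07
Power = Φ(1.07) = 0.858.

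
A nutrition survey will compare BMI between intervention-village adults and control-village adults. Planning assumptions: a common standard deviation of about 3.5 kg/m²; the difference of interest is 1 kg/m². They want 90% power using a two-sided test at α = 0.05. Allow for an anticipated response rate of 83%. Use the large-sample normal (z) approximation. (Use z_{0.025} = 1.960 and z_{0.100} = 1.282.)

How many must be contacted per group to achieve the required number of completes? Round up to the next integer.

n = 311 per group

n = (z_{α/2} + z_β)² · (σ₁² + σ₂²) / δ²
  = (1.960 + 1.282)² · (2·3.5² = 24.5) / 1²
  = 10.5106 · 24.5 / 1
  = 257.51
Adjust for 83% response: 257.51 / 0.83 = 310.25.
Round up → n = 311 per group.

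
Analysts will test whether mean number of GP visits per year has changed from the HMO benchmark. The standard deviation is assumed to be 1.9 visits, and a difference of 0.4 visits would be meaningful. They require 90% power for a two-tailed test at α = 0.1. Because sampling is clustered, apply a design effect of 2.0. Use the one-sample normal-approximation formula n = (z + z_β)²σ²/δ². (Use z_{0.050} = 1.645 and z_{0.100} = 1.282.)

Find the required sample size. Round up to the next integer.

n = 387

n = (z_{α/2} + z_β)² · σ² / δ²
  = (1.645 + 1.282)² · 1.9² / 0.4²
  = 8.5673 · 3.61 / 0.16
  = 193.30
Design effect: 2.0 × 193.30 = 386.60.
Round up → n = 387.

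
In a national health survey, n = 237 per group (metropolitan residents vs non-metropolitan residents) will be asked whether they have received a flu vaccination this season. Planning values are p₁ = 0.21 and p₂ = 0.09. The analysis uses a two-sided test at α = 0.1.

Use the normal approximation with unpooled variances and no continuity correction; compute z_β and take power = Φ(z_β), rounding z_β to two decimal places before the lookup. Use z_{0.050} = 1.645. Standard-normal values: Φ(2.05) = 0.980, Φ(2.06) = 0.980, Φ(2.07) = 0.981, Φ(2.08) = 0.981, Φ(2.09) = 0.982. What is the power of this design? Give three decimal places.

z_β = |p₁−p₂|·√(n/[p₁q₁+p₂q₂]) − z_{α/2}
    = 0.12 · √(237/0.2478) − 1.645
    = 0.12 · 30.9260 − 1.645
    = 3.7111 − 1.645 = 2.0661 → 2.07
Power = Φ(2.07) = 0.981.

Power ≈ 0.981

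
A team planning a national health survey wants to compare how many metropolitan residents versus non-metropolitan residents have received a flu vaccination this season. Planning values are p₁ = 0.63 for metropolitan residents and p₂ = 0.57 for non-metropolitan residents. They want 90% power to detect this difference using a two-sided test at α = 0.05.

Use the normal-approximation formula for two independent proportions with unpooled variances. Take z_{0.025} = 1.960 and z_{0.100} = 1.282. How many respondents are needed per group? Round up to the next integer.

n = 1397 per group

n = (z_{α/2} + z_β)² · [p₁(1−p₁) + p₂(1−p₂)] / (p₁ − p₂)²
  = (1.960 + 1.282)² · (0.63·0.37 + 0.57·0.43) / (0.06)²
  = (3.242)² · (0.2331 + 0.2451) / 0.0036
  = 10.5106 · 0.4782 / 0.0036
  = 1396.15
Round up → n = 1397 per group.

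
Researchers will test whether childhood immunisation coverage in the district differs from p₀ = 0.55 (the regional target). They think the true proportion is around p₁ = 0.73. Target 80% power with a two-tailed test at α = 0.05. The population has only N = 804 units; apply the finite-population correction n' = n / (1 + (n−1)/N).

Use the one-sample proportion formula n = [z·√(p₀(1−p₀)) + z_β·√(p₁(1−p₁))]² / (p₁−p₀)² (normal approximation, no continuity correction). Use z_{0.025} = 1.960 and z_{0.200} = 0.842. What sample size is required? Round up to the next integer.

n = [z_{α/2}·√(p₀q₀) + z_β·√(p₁q₁)]² / (p₁ − p₀)²
  = [1.960·√(0.55·0.45) + 0.842·√(0.73·0.27)]² / (0.18)²
  = [1.960·0.4975 + 0.842·0.4440]² / 0.0324
  = [1.3489]² / 0.0324
  = 56.16
Finite-population correction (N = 804): 56.16 / (1 + (56.16 − 1)/804) = 52.55.
Round up → n = 53.

n = 53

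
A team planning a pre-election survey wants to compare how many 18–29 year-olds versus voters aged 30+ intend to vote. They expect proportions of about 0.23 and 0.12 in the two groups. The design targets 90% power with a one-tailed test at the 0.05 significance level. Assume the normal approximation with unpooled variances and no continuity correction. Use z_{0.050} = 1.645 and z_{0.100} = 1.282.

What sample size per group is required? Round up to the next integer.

n = (z_α + z_β)² · [p₁(1−p₁) + p₂(1−p₂)] / (p₁ − p₂)²
  = (1.645 + 1.282)² · (0.23·0.77 + 0.12·0.88) / (0.11)²
  = (2.927)² · (0.1771 + 0.1056) / 0.0121
  = 8.5673 · 0.2827 / 0.0121
  = 200.16
Round up → n = 201 per group.

n = 201 per group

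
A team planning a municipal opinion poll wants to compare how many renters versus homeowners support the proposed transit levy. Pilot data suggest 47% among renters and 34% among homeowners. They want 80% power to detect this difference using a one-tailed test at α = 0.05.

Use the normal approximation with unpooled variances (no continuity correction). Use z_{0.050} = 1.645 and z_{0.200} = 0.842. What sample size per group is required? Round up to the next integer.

n = 174 per group

n = (z_α + z_β)² · [p₁(1−p₁) + p₂(1−p₂)] / (p₁ − p₂)²
  = (1.645 + 0.842)² · (0.47·0.53 + 0.34·0.66) / (0.13)²
  = (2.487)² · (0.2491 + 0.2244) / 0.0169
  = 6.1852 · 0.4735 / 0.0169
  = 173.29
Round up → n = 174 per group.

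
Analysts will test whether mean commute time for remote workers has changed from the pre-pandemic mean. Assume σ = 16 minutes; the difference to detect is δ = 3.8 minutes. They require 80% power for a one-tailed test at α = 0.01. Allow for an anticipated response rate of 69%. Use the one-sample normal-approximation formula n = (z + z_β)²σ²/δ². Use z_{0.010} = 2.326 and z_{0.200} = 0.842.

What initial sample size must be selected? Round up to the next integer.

n = (z_α + z_β)² · σ² / δ²
  = (2.326 + 0.842)² · 16² / 3.8²
  = 10.0362 · 256 / 14.44
  = 177.93
Adjust for 69% response: 177.93 / 0.69 = 257.87.
Round up → n = 258.

n = 258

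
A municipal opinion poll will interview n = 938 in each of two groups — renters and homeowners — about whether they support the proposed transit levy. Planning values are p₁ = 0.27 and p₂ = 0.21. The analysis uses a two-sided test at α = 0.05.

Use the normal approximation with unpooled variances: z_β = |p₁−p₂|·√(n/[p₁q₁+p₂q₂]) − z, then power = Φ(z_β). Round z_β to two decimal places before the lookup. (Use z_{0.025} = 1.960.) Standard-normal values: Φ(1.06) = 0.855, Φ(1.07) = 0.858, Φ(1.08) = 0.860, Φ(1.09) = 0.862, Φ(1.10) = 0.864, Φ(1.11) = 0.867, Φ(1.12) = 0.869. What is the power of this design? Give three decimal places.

z_β = |p₁−p₂|·√(n/[p₁q₁+p₂q₂]) − z_{α/2}
    = 0.06 · √(938/0.3630) − 1.960
    = 0.06 · 50.8333 − 1.960
    = 3.0500 − 1.960 = 1.0900 → 1.09
Power = Φ(1.09) = 0.862.

Power ≈ 0.862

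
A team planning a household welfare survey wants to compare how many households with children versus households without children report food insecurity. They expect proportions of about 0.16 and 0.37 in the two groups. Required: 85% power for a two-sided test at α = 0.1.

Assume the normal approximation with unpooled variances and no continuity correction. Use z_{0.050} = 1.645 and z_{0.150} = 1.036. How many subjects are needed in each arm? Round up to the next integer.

n = 60 per group

n = (z_{α/2} + z_β)² · [p₁(1−p₁) + p₂(1−p₂)] / (p₁ − p₂)²
  = (1.645 + 1.036)² · (0.16·0.84 + 0.37·0.63) / (-0.21)²
  = (2.681)² · (0.1344 + 0.2331) / 0.0441
  = 7.1878 · 0.3675 / 0.0441
  = 59.90
Round up → n = 60 per group.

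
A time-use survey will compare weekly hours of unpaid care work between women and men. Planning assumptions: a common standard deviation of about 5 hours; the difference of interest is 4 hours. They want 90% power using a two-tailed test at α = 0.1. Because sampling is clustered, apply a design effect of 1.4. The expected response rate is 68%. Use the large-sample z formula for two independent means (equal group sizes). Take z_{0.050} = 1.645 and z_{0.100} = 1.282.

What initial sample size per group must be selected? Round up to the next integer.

n = 56 per group

n = (z_{α/2} + z_β)² · (σ₁² + σ₂²) / δ²
  = (1.645 + 1.282)² · (2·5² = 50) / 4²
  = 8.5673 · 50 / 16
  = 26.77
Design effect: 1.4 × 26.77 = 37.48.
Adjust for 68% response: 37.48 / 0.68 = 55.12.
Round up → n = 56 per group.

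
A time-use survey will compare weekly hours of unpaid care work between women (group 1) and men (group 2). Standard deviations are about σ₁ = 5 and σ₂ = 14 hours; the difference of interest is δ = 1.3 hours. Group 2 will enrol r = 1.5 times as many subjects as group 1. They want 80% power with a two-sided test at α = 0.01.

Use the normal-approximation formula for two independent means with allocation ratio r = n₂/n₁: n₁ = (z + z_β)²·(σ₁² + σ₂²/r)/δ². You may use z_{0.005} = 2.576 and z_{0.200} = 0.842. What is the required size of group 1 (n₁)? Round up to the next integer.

n₁ = (z_{α/2} + z_β)² · (σ₁² + σ₂²/r) / δ²
   = (2.576 + 0.842)² · (5² + 14²/1.5) / 1.3²
   = 11.6827 · (25 + 130.6667) / 1.69
   = 11.6827 · 155.6667 / 1.69
   = 1076.10
Round up → n₁ = 1077; n₂ = r·n₁ = 1.5 × 1077 = 1616.

n₁ = 1077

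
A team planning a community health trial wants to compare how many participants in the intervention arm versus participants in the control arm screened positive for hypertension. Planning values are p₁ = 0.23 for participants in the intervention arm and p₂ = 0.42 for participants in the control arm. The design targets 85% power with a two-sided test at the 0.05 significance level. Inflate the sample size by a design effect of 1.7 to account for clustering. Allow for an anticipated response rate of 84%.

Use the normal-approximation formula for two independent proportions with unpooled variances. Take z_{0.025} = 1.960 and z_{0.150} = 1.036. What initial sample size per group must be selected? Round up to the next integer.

n = (z_{α/2} + z_β)² · [p₁(1−p₁) + p₂(1−p₂)] / (p₁ − p₂)²
  = (1.960 + 1.036)² · (0.23·0.77 + 0.42·0.58) / (-0.19)²
  = (2.996)² · (0.1771 + 0.2436) / 0.0361
  = 8.9760 · 0.4207 / 0.0361
  = 104.60
Design effect: 1.7 × 104.60 = 177.83.
Adjust for 84% response: 177.83 / 0.84 = 211.70.
Round up → n = 212 per group.

n = 212 per group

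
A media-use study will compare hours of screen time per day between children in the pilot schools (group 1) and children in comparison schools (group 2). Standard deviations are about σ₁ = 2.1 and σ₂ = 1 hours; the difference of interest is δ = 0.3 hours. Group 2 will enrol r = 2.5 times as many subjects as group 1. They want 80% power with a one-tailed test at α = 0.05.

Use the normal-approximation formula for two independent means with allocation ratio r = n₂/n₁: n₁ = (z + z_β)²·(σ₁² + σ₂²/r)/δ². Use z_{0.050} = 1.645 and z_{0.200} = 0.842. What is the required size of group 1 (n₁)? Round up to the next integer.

n₁ = 331

n₁ = (z_α + z_β)² · (σ₁² + σ₂²/r) / δ²
   = (1.645 + 0.842)² · (2.1² + 1²/2.5) / 0.3²
   = 6.1852 · (4.41 + 0.4) / 0.09
   = 6.1852 · 4.81 / 0.09
   = 330.56
Round up → n₁ = 331; n₂ = r·n₁ = 2.5 × 331 = 828.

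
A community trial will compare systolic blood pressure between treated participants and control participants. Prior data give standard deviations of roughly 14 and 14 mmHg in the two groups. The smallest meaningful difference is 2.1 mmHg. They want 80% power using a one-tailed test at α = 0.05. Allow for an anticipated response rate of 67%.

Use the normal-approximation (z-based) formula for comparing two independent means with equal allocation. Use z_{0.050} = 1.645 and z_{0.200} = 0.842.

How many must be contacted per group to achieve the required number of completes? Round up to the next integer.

n = (z_α + z_β)² · (σ₁² + σ₂²) / δ²
  = (1.645 + 0.842)² · (14² + 14² = 392) / 2.1²
  = 6.1852 · 392 / 4.41
  = 549.79
Adjust for 67% response: 549.79 / 0.67 = 820.59.
Round up → n = 821 per group.

n = 821 per group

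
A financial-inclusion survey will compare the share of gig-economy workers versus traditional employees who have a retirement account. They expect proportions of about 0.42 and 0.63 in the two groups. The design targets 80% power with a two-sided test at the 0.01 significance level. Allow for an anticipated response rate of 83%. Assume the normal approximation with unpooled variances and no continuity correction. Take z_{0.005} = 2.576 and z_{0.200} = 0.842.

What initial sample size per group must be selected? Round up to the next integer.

n = (z_{α/2} + z_β)² · [p₁(1−p₁) + p₂(1−p₂)] / (p₁ − p₂)²
  = (2.576 + 0.842)² · (0.42·0.58 + 0.63·0.37) / (-0.21)²
  = (3.418)² · (0.2436 + 0.2331) / 0.0441
  = 11.6827 · 0.4767 / 0.0441
  = 126.28
Adjust for 83% response: 126.28 / 0.83 = 152.15.
Round up → n = 153 per group.

n = 153 per group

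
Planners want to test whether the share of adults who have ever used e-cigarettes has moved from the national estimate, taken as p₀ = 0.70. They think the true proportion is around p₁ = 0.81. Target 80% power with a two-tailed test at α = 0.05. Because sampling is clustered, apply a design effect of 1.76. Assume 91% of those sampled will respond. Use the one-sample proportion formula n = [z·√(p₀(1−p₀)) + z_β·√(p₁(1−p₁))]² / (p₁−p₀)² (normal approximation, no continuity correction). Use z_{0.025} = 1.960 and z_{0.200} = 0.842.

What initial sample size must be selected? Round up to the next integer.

n = 242

n = [z_{α/2}·√(p₀q₀) + z_β·√(p₁q₁)]² / (p₁ − p₀)²
  = [1.960·√(0.70·0.30) + 0.842·√(0.81·0.19)]² / (0.11)²
  = [1.960·0.4583 + 0.842·0.3923]² / 0.0121
  = [1.2285]² / 0.0121
  = 124.73
Design effect: 1.76 × 124.73 = 219.52.
Adjust for 91% response: 219.52 / 0.91 = 241.23.
Round up → n = 242.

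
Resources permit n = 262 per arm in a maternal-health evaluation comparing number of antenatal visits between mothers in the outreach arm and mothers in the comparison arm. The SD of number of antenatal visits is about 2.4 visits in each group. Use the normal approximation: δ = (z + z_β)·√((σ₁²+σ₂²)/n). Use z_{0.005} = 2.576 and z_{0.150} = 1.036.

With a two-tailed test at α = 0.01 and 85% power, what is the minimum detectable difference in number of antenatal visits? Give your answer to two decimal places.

Minimum detectable difference ≈ 0.76 visits

δ = (z_{α/2} + z_β) · √((σ₁²+σ₂²)/n)
  = (2.576 + 1.036) · √(11.52/262)
  = 3.612 · √0.04397
  = 3.612 · 0.2097
  = 0.7574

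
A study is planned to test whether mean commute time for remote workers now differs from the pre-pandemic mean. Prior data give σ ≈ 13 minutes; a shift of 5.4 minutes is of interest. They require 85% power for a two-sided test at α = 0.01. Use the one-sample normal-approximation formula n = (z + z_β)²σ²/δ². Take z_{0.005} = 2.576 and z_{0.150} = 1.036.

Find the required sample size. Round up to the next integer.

n = 76

n = (z_{α/2} + z_β)² · σ² / δ²
  = (2.576 + 1.036)² · 13² / 5.4²
  = 13.0465 · 169 / 29.16
  = 75.61
Round up → n = 76.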